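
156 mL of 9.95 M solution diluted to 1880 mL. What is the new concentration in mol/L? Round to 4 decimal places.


Dilution: M1*V1 = M2*V2, solve for M2.
M2 = M1*V1 / V2
M2 = 9.95 * 156 / 1880
M2 = 1552.2 / 1880
M2 = 0.8256383 mol/L, rounded to 4 dp:

0.8256 mol/L


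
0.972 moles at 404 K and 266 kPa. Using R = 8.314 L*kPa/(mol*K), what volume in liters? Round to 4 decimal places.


PV = nRT, solve for V = nRT / P.
nRT = 0.972 * 8.314 * 404 = 3264.808
V = 3264.808 / 266
V = 12.27371429 L, rounded to 4 dp:

12.2737 L


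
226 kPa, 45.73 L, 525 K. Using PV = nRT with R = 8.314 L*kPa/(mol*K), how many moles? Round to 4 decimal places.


PV = nRT, solve for n = PV / (RT).
PV = 226 * 45.73 = 10334.98
RT = 8.314 * 525 = 4364.85
n = 10334.98 / 4364.85
n = 2.36777438 mol, rounded to 4 dp:

2.3678 mol


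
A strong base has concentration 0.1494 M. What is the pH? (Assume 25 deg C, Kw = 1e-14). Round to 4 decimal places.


A strong base dissociates completely, so [OH-] equals the given concentration.
pOH = -log10([OH-]) = -log10(0.1494) = 0.825649
pH = 14 - pOH = 14 - 0.825649
pH = 13.174351, rounded to 4 dp:

13.1744


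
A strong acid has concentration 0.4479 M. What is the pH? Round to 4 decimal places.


A strong acid dissociates completely, so [H+] equals the given concentration.
pH = -log10([H+]) = -log10(0.4479)
pH = 0.34881894, rounded to 4 dp:

0.3488


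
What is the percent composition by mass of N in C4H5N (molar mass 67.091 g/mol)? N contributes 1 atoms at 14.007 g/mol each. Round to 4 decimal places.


pct = 100 * (n_elem * M_elem) / M_total
mass_contribution = 1 * 14.007 = 14.007 g/mol
pct = 100 * 14.007 / 67.091
pct = 20.87761399 %, rounded to 4 dp:

20.8776 %


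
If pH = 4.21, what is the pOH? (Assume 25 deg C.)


At 25 deg C, pH + pOH = 14.
pOH = 14 - pH = 14 - 4.21
pOH = 9.79:

9.79


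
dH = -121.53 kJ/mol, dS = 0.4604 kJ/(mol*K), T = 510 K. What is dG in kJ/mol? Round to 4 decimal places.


Gibbs: dG = dH - T*dS (consistent units, dS already in kJ/(mol*K)).
T*dS = 510 * 0.4604 = 234.804
dG = -121.53 - (234.804)
dG = -356.334 kJ/mol, rounded to 4 dp:

-356.3340 kJ/mol


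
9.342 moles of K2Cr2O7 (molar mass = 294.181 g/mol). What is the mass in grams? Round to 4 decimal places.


mass = n * M
mass = 9.342 * 294.181
mass = 2748.238902 g, rounded to 4 dp:

2748.2389 g


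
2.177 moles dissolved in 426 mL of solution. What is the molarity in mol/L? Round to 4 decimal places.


Convert volume to liters: V_L = V_mL / 1000.
V_L = 426 / 1000 = 0.426 L
M = n / V_L = 2.177 / 0.426
M = 5.11032864 mol/L, rounded to 4 dp:

5.1103 mol/L


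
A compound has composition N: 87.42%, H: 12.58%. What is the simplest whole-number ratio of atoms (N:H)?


Assume 100 g of compound, divide each mass% by atomic mass to get moles, then normalize by the smallest to get a raw atom ratio.
Moles per 100 g: N: 87.42/14.007 = 6.2412, H: 12.58/1.008 = 12.4802
Raw ratio (divide by min = 6.2412): N: 1.0, H: 2.0
Multiply by 1 to clear fractions: N: 1.0 ~= 1, H: 2.0 ~= 2
Reduce by GCD to get the simplest whole-number ratio:

1:2


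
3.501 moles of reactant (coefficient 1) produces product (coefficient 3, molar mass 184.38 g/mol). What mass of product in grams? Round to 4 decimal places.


Use the coefficient ratio to convert reactant moles to product moles, then multiply by the product's molar mass.
moles_P = moles_R * (coeff_P / coeff_R) = 3.501 * (3/1) = 10.503
mass_P = moles_P * M_P = 10.503 * 184.38
mass_P = 1936.54314 g, rounded to 4 dp:

1936.5431 g


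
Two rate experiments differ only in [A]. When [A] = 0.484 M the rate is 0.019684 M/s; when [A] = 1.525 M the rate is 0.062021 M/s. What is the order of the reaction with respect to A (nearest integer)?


Rate is proportional to [A]^n, so rate2/rate1 = ([A]2/[A]1)^n. Take logs to solve for n.
rate2/rate1 = 0.062021 / 0.019684 = 3.1508
[A]2/[A]1 = 1.525 / 0.484 = 3.1508
n = ln(3.1508) / ln(3.1508) = 1.0
Nearest integer order:

1


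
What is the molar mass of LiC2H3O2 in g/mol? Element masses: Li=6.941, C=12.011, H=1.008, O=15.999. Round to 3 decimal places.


M = sum(count * atomic_mass) over atoms.
M = 1*6.941 + 2*12.011 + 3*1.008 + 2*15.999
M = 6.941 + 24.022 + 3.024 + 31.998
M = 65.985 g/mol, rounded to 3 dp:

65.985 g/mol


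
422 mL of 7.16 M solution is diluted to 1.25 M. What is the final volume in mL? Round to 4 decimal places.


Dilution: M1*V1 = M2*V2, solve for V2.
V2 = M1*V1 / M2
V2 = 7.16 * 422 / 1.25
V2 = 3021.52 / 1.25
V2 = 2417.216 mL, rounded to 4 dp:

2417.2160 mL


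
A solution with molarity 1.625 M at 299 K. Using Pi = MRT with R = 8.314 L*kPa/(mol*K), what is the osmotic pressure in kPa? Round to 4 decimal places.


Osmotic pressure (van't Hoff): Pi = M*R*T.
RT = 8.314 * 299 = 2485.886
Pi = 1.625 * 2485.886
Pi = 4039.56475 kPa, rounded to 4 dp:

4039.5648 kPa


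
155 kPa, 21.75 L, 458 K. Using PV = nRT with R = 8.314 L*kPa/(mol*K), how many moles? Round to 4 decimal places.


PV = nRT, solve for n = PV / (RT).
PV = 155 * 21.75 = 3371.25
RT = 8.314 * 458 = 3807.812
n = 3371.25 / 3807.812
n = 0.88535096 mol, rounded to 4 dp:

0.8854 mol


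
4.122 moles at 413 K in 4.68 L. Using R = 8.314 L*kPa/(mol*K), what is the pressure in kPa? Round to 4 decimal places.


PV = nRT, solve for P = nRT / V.
nRT = 4.122 * 8.314 * 413 = 14153.6372
P = 14153.6372 / 4.68
P = 3024.28145299 kPa, rounded to 4 dp:

3024.2815 kPa


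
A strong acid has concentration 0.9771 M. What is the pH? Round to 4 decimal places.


A strong acid dissociates completely, so [H+] equals the given concentration.
pH = -log10([H+]) = -log10(0.9771)
pH = 0.01006099, rounded to 4 dp:

0.0101


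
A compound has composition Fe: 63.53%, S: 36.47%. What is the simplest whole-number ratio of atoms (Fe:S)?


Assume 100 g of compound, divide each mass% by atomic mass to get moles, then normalize by the smallest to get a raw atom ratio.
Moles per 100 g: Fe: 63.53/55.845 = 1.1376, S: 36.47/32.065 = 1.1374
Raw ratio (divide by min = 1.1374): Fe: 1.0, S: 1.0
Multiply by 1 to clear fractions: Fe: 1.0 ~= 1, S: 1.0 ~= 1
Reduce by GCD to get the simplest whole-number ratio:

1:1


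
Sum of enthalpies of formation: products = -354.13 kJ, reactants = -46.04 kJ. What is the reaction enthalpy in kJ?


dH_rxn = sum(dH_f products) - sum(dH_f reactants)
dH_rxn = -354.13 - (-46.04)
dH_rxn = -308.09 kJ:

-308.09 kJ


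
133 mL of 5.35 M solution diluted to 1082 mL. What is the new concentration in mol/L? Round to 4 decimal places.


Dilution: M1*V1 = M2*V2, solve for M2.
M2 = M1*V1 / V2
M2 = 5.35 * 133 / 1082
M2 = 711.55 / 1082
M2 = 0.65762477 mol/L, rounded to 4 dp:

0.6576 mol/L


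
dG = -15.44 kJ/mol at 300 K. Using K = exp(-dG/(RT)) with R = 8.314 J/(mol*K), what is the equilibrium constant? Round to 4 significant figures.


dG is in kJ/mol; multiply by 1000 to match R in J/(mol*K).
RT = 8.314 * 300 = 2494.2 J/mol
exponent = -dG*1000 / (RT) = -(-15.44*1000) / 2494.2 = 6.19036164
K = exp(6.19036164)
K = 488.02256, rounded to 4 significant figures:

488.0


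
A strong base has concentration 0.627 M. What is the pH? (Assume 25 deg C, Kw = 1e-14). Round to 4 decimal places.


A strong base dissociates completely, so [OH-] equals the given concentration.
pOH = -log10([OH-]) = -log10(0.627) = 0.202732
pH = 14 - pOH = 14 - 0.202732
pH = 13.797268, rounded to 4 dp:

13.7973


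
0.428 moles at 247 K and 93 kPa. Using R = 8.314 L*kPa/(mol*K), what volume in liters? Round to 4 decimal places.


PV = nRT, solve for V = nRT / P.
nRT = 0.428 * 8.314 * 247 = 878.9228
V = 878.9228 / 93
V = 9.4507828 L, rounded to 4 dp:

9.4508 L


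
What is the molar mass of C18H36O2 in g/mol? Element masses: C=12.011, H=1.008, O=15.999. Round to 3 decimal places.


M = sum(count * atomic_mass) over atoms.
M = 18*12.011 + 36*1.008 + 2*15.999
M = 216.198 + 36.288 + 31.998
M = 284.484 g/mol, rounded to 3 dp:

284.484 g/mol


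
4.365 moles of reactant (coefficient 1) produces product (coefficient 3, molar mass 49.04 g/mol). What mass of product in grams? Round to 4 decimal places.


Use the coefficient ratio to convert reactant moles to product moles, then multiply by the product's molar mass.
moles_P = moles_R * (coeff_P / coeff_R) = 4.365 * (3/1) = 13.095
mass_P = moles_P * M_P = 13.095 * 49.04
mass_P = 642.1788 g, rounded to 4 dp:

642.1788 g


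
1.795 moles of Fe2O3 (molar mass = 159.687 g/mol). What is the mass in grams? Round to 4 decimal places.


mass = n * M
mass = 1.795 * 159.687
mass = 286.638165 g, rounded to 4 dp:

286.6382 g


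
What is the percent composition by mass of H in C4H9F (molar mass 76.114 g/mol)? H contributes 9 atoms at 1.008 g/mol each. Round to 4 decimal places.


pct = 100 * (n_elem * M_elem) / M_total
mass_contribution = 9 * 1.008 = 9.072 g/mol
pct = 100 * 9.072 / 76.114
pct = 11.91896366 %, rounded to 4 dp:

11.9190 %


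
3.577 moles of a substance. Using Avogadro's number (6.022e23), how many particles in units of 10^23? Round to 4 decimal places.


N = n * NA, then divide by 1e23 for the requested units.
N / 1e23 = n * 6.022
N / 1e23 = 3.577 * 6.022
N / 1e23 = 21.540694, rounded to 4 dp:

21.5407


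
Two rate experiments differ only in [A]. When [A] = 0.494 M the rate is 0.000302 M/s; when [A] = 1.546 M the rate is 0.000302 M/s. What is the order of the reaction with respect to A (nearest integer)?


Rate is proportional to [A]^n, so rate2/rate1 = ([A]2/[A]1)^n. Take logs to solve for n.
rate2/rate1 = 0.000302 / 0.000302 = 1.0
[A]2/[A]1 = 1.546 / 0.494 = 3.1296
n = ln(1.0) / ln(3.1296) = 0.0
Nearest integer order:

0


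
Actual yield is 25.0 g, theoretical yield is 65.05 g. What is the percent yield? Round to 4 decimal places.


% yield = 100 * actual / theoretical
% yield = 100 * 25.0 / 65.05
% yield = 38.4319754 %, rounded to 4 dp:

38.4320 %


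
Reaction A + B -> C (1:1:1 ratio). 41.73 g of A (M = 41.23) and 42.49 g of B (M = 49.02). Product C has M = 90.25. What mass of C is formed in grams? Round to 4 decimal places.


Find moles of each reactant; the smaller value is the limiting reagent in a 1:1:1 reaction, so moles_C equals moles of the limiter.
n_A = mass_A / M_A = 41.73 / 41.23 = 1.012127 mol
n_B = mass_B / M_B = 42.49 / 49.02 = 0.866789 mol
Limiting reagent: B (smaller), n_limiting = 0.866789 mol
mass_C = n_limiting * M_C = 0.866789 * 90.25
mass_C = 78.22770725 g, rounded to 4 dp:

78.2277 g


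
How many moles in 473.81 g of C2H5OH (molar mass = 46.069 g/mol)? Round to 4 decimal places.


n = mass / M
n = 473.81 / 46.069
n = 10.28479021 mol, rounded to 4 dp:

10.2848 mol


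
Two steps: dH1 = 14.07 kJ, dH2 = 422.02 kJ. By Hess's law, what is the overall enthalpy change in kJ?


Hess's law: enthalpy is a state function, so add the step enthalpies.
dH_total = dH1 + dH2 = 14.07 + (422.02)
dH_total = 436.09 kJ:

436.09 kJ


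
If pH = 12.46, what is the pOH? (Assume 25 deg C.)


At 25 deg C, pH + pOH = 14.
pOH = 14 - pH = 14 - 12.46
pOH = 1.54:

1.54


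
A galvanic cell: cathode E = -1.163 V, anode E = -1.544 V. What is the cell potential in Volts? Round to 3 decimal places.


Standard cell potential: E_cell = E_cathode - E_anode.
E_cell = -1.163 - (-1.544)
E_cell = 0.381 V, rounded to 3 dp:

0.381 V


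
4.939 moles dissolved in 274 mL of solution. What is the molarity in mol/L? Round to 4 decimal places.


Convert volume to liters: V_L = V_mL / 1000.
V_L = 274 / 1000 = 0.274 L
M = n / V_L = 4.939 / 0.274
M = 18.02554745 mol/L, rounded to 4 dp:

18.0255 mol/L


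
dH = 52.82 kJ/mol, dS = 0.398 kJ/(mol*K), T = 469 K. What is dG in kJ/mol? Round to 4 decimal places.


Gibbs: dG = dH - T*dS (consistent units, dS already in kJ/(mol*K)).
T*dS = 469 * 0.398 = 186.662
dG = 52.82 - (186.662)
dG = -133.842 kJ/mol, rounded to 4 dp:

-133.8420 kJ/mol


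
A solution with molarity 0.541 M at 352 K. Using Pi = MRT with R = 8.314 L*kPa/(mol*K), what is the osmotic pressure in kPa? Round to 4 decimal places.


Osmotic pressure (van't Hoff): Pi = M*R*T.
RT = 8.314 * 352 = 2926.528
Pi = 0.541 * 2926.528
Pi = 1583.251648 kPa, rounded to 4 dp:

1583.2516 kPa


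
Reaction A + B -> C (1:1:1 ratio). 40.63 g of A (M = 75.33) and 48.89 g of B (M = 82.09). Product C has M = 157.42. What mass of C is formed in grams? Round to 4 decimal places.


Find moles of each reactant; the smaller value is the limiting reagent in a 1:1:1 reaction, so moles_C equals moles of the limiter.
n_A = mass_A / M_A = 40.63 / 75.33 = 0.53936 mol
n_B = mass_B / M_B = 48.89 / 82.09 = 0.595566 mol
Limiting reagent: A (smaller), n_limiting = 0.53936 mol
mass_C = n_limiting * M_C = 0.53936 * 157.42
mass_C = 84.9060512 g, rounded to 4 dp:

84.9061 g


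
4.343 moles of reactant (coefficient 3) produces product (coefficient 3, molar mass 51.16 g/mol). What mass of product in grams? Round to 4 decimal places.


Use the coefficient ratio to convert reactant moles to product moles, then multiply by the product's molar mass.
moles_P = moles_R * (coeff_P / coeff_R) = 4.343 * (3/3) = 4.343
mass_P = moles_P * M_P = 4.343 * 51.16
mass_P = 222.18788 g, rounded to 4 dp:

222.1879 g


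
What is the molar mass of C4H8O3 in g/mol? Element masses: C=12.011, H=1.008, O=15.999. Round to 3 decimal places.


M = sum(count * atomic_mass) over atoms.
M = 4*12.011 + 8*1.008 + 3*15.999
M = 48.044 + 8.064 + 47.997
M = 104.105 g/mol, rounded to 3 dp:

104.105 g/mol


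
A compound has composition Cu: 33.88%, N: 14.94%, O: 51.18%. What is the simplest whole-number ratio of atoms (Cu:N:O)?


Assume 100 g of compound, divide each mass% by atomic mass to get moles, then normalize by the smallest to get a raw atom ratio.
Moles per 100 g: Cu: 33.88/63.546 = 0.5332, N: 14.94/14.007 = 1.0666, O: 51.18/15.999 = 3.1989
Raw ratio (divide by min = 0.5332): Cu: 1.0, N: 2.001, O: 6.0
Multiply by 1 to clear fractions: Cu: 1.0 ~= 1, N: 2.001 ~= 2, O: 6.0 ~= 6
Reduce by GCD to get the simplest whole-number ratio:

1:2:6


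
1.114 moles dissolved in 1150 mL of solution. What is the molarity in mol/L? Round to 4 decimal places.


Convert volume to liters: V_L = V_mL / 1000.
V_L = 1150 / 1000 = 1.15 L
M = n / V_L = 1.114 / 1.15
M = 0.96869565 mol/L, rounded to 4 dp:

0.9687 mol/L


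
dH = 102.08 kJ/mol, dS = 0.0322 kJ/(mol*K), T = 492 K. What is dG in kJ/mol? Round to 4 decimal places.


Gibbs: dG = dH - T*dS (consistent units, dS already in kJ/(mol*K)).
T*dS = 492 * 0.0322 = 15.8424
dG = 102.08 - (15.8424)
dG = 86.2376 kJ/mol, rounded to 4 dp:

86.2376 kJ/mol


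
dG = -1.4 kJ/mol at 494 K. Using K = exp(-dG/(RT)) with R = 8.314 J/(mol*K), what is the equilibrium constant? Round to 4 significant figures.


dG is in kJ/mol; multiply by 1000 to match R in J/(mol*K).
RT = 8.314 * 494 = 4107.116 J/mol
exponent = -dG*1000 / (RT) = -(-1.4*1000) / 4107.116 = 0.34087179
K = exp(0.34087179)
K = 1.4061729, rounded to 4 significant figures:

1.406


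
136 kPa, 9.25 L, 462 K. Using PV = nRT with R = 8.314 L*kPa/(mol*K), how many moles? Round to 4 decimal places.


PV = nRT, solve for n = PV / (RT).
PV = 136 * 9.25 = 1258.0
RT = 8.314 * 462 = 3841.068
n = 1258.0 / 3841.068
n = 0.32751308 mol, rounded to 4 dp:

0.3275 mol


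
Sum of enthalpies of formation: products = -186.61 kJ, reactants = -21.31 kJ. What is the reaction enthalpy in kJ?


dH_rxn = sum(dH_f products) - sum(dH_f reactants)
dH_rxn = -186.61 - (-21.31)
dH_rxn = -165.3 kJ:

-165.30 kJ


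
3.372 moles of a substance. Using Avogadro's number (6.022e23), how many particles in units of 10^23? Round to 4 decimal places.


N = n * NA, then divide by 1e23 for the requested units.
N / 1e23 = n * 6.022
N / 1e23 = 3.372 * 6.022
N / 1e23 = 20.306184, rounded to 4 dp:

20.3062


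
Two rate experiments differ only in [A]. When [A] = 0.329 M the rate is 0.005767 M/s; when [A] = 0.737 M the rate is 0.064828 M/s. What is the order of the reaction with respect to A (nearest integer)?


Rate is proportional to [A]^n, so rate2/rate1 = ([A]2/[A]1)^n. Take logs to solve for n.
rate2/rate1 = 0.064828 / 0.005767 = 11.2412
[A]2/[A]1 = 0.737 / 0.329 = 2.2401
n = ln(11.2412) / ln(2.2401) = 3.0
Nearest integer order:

3


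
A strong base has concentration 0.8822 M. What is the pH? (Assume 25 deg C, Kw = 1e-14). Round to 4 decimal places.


A strong base dissociates completely, so [OH-] equals the given concentration.
pOH = -log10([OH-]) = -log10(0.8822) = 0.054433
pH = 14 - pOH = 14 - 0.054433
pH = 13.945567, rounded to 4 dp:

13.9456


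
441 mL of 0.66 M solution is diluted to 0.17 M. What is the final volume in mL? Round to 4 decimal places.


Dilution: M1*V1 = M2*V2, solve for V2.
V2 = M1*V1 / M2
V2 = 0.66 * 441 / 0.17
V2 = 291.06 / 0.17
V2 = 1712.11764706 mL, rounded to 4 dp:

1712.1176 mL


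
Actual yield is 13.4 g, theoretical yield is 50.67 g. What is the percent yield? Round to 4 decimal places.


% yield = 100 * actual / theoretical
% yield = 100 * 13.4 / 50.67
% yield = 26.44562858 %, rounded to 4 dp:

26.4456 %


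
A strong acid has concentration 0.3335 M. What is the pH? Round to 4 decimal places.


A strong acid dissociates completely, so [H+] equals the given concentration.
pH = -log10([H+]) = -log10(0.3335)
pH = 0.47690416, rounded to 4 dp:

0.4769


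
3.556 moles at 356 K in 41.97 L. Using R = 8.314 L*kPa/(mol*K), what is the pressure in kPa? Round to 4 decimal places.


PV = nRT, solve for P = nRT / V.
nRT = 3.556 * 8.314 * 356 = 10524.9919
P = 10524.9919 / 41.97
P = 250.77416964 kPa, rounded to 4 dp:

250.7742 kPa


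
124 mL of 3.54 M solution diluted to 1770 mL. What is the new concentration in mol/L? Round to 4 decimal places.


Dilution: M1*V1 = M2*V2, solve for M2.
M2 = M1*V1 / V2
M2 = 3.54 * 124 / 1770
M2 = 438.96 / 1770
M2 = 0.248 mol/L, rounded to 4 dp:

0.2480 mol/L


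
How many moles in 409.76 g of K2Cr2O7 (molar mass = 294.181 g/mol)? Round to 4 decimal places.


n = mass / M
n = 409.76 / 294.181
n = 1.39288397 mol, rounded to 4 dp:

1.3929 mol


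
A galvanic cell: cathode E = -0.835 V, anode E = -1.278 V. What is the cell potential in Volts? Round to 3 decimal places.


Standard cell potential: E_cell = E_cathode - E_anode.
E_cell = -0.835 - (-1.278)
E_cell = 0.443 V, rounded to 3 dp:

0.443 V


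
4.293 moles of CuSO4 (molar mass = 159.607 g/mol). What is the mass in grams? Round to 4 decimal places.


mass = n * M
mass = 4.293 * 159.607
mass = 685.192851 g, rounded to 4 dp:

685.1929 g


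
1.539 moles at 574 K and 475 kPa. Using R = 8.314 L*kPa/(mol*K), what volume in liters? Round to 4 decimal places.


PV = nRT, solve for V = nRT / P.
nRT = 1.539 * 8.314 * 574 = 7344.4712
V = 7344.4712 / 475
V = 15.46204463 L, rounded to 4 dp:

15.4620 L


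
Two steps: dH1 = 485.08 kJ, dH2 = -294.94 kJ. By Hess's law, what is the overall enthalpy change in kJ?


Hess's law: enthalpy is a state function, so add the step enthalpies.
dH_total = dH1 + dH2 = 485.08 + (-294.94)
dH_total = 190.14 kJ:

190.14 kJ


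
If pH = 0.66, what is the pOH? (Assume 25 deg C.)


At 25 deg C, pH + pOH = 14.
pOH = 14 - pH = 14 - 0.66
pOH = 13.34:

13.34


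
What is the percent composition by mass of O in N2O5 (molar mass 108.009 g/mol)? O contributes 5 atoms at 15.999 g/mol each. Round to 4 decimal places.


pct = 100 * (n_elem * M_elem) / M_total
mass_contribution = 5 * 15.999 = 79.995 g/mol
pct = 100 * 79.995 / 108.009
pct = 74.06327251 %, rounded to 4 dp:

74.0633 %


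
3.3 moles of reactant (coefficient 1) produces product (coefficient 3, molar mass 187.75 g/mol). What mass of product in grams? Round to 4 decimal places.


Use the coefficient ratio to convert reactant moles to product moles, then multiply by the product's molar mass.
moles_P = moles_R * (coeff_P / coeff_R) = 3.3 * (3/1) = 9.9
mass_P = moles_P * M_P = 9.9 * 187.75
mass_P = 1858.725 g, rounded to 4 dp:

1858.7250 g


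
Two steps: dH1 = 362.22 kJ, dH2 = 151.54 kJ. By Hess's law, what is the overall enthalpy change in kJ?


Hess's law: enthalpy is a state function, so add the step enthalpies.
dH_total = dH1 + dH2 = 362.22 + (151.54)
dH_total = 513.76 kJ:

513.76 kJ


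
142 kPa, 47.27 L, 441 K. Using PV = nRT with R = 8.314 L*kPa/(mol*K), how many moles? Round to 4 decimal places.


PV = nRT, solve for n = PV / (RT).
PV = 142 * 47.27 = 6712.34
RT = 8.314 * 441 = 3666.474
n = 6712.34 / 3666.474
n = 1.83073438 mol, rounded to 4 dp:

1.8307 mol


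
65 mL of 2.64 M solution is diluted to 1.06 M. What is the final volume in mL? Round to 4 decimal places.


Dilution: M1*V1 = M2*V2, solve for V2.
V2 = M1*V1 / M2
V2 = 2.64 * 65 / 1.06
V2 = 171.6 / 1.06
V2 = 161.88679245 mL, rounded to 4 dp:

161.8868 mL


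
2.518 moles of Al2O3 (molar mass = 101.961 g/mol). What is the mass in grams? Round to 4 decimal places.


mass = n * M
mass = 2.518 * 101.961
mass = 256.737798 g, rounded to 4 dp:

256.7378 g


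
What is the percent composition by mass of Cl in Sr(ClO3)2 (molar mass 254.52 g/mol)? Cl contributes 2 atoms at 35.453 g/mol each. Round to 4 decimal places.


pct = 100 * (n_elem * M_elem) / M_total
mass_contribution = 2 * 35.453 = 70.906 g/mol
pct = 100 * 70.906 / 254.52
pct = 27.85871444 %, rounded to 4 dp:

27.8587 %


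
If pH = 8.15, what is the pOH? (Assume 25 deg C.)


At 25 deg C, pH + pOH = 14.
pOH = 14 - pH = 14 - 8.15
pOH = 5.85:

5.85


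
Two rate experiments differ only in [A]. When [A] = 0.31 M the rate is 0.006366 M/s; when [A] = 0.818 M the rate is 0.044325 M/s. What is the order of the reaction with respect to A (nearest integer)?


Rate is proportional to [A]^n, so rate2/rate1 = ([A]2/[A]1)^n. Take logs to solve for n.
rate2/rate1 = 0.044325 / 0.006366 = 6.9628
[A]2/[A]1 = 0.818 / 0.31 = 2.6387
n = ln(6.9628) / ln(2.6387) = 2.0
Nearest integer order:

2


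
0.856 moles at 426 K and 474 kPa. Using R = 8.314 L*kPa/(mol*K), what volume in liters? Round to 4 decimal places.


PV = nRT, solve for V = nRT / P.
nRT = 0.856 * 8.314 * 426 = 3031.75
V = 3031.75 / 474
V = 6.39609705 L, rounded to 4 dp:

6.3961 L


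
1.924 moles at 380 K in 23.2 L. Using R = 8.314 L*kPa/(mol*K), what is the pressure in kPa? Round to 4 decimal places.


PV = nRT, solve for P = nRT / V.
nRT = 1.924 * 8.314 * 380 = 6078.5317
P = 6078.5317 / 23.2
P = 262.00567672 kPa, rounded to 4 dp:

262.0057 kPa


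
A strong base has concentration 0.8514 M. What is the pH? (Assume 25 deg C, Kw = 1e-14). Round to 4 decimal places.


A strong base dissociates completely, so [OH-] equals the given concentration.
pOH = -log10([OH-]) = -log10(0.8514) = 0.069866
pH = 14 - pOH = 14 - 0.069866
pH = 13.930134, rounded to 4 dp:

13.9301


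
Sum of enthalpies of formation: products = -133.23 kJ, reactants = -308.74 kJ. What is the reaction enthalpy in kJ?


dH_rxn = sum(dH_f products) - sum(dH_f reactants)
dH_rxn = -133.23 - (-308.74)
dH_rxn = 175.51 kJ:

175.51 kJ


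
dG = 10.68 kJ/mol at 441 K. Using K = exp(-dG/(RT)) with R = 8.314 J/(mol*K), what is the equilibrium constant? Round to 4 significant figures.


dG is in kJ/mol; multiply by 1000 to match R in J/(mol*K).
RT = 8.314 * 441 = 3666.474 J/mol
exponent = -dG*1000 / (RT) = -(10.68*1000) / 3666.474 = -2.91288033
K = exp(-2.91288033)
K = 0.054319048, rounded to 4 significant figures:

0.05432


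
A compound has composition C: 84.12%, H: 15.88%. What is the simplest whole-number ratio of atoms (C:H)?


Assume 100 g of compound, divide each mass% by atomic mass to get moles, then normalize by the smallest to get a raw atom ratio.
Moles per 100 g: C: 84.12/12.011 = 7.0036, H: 15.88/1.008 = 15.754
Raw ratio (divide by min = 7.0036): C: 1.0, H: 2.249
Multiply by 4 to clear fractions: C: 4.0 ~= 4, H: 8.998 ~= 9
Reduce by GCD to get the simplest whole-number ratio:

4:9


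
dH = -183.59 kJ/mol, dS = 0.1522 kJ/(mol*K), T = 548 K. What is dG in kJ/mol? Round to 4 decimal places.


Gibbs: dG = dH - T*dS (consistent units, dS already in kJ/(mol*K)).
T*dS = 548 * 0.1522 = 83.4056
dG = -183.59 - (83.4056)
dG = -266.9956 kJ/mol, rounded to 4 dp:

-266.9956 kJ/mol


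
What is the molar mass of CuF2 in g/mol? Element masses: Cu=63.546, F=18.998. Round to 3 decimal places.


M = sum(count * atomic_mass) over atoms.
M = 1*63.546 + 2*18.998
M = 63.546 + 37.996
M = 101.542 g/mol, rounded to 3 dp:

101.542 g/mol


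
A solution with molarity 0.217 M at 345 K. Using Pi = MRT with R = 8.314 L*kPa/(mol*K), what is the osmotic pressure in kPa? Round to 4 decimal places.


Osmotic pressure (van't Hoff): Pi = M*R*T.
RT = 8.314 * 345 = 2868.33
Pi = 0.217 * 2868.33
Pi = 622.42761 kPa, rounded to 4 dp:

622.4276 kPa


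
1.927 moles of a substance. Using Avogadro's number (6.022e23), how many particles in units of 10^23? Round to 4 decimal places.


N = n * NA, then divide by 1e23 for the requested units.
N / 1e23 = n * 6.022
N / 1e23 = 1.927 * 6.022
N / 1e23 = 11.604394, rounded to 4 dp:

11.6044


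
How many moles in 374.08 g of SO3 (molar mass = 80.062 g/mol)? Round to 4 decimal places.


n = mass / M
n = 374.08 / 80.062
n = 4.67237891 mol, rounded to 4 dp:

4.6724 mol


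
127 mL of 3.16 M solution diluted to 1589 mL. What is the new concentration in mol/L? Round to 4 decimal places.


Dilution: M1*V1 = M2*V2, solve for M2.
M2 = M1*V1 / V2
M2 = 3.16 * 127 / 1589
M2 = 401.32 / 1589
M2 = 0.25256136 mol/L, rounded to 4 dp:

0.2526 mol/L


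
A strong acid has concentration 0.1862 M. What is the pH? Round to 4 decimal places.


A strong acid dissociates completely, so [H+] equals the given concentration.
pH = -log10([H+]) = -log10(0.1862)
pH = 0.73002032, rounded to 4 dp:

0.7300


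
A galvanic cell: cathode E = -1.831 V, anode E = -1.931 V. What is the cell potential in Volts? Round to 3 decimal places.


Standard cell potential: E_cell = E_cathode - E_anode.
E_cell = -1.831 - (-1.931)
E_cell = 0.1 V, rounded to 3 dp:

0.100 V


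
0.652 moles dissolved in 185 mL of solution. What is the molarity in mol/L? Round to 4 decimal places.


Convert volume to liters: V_L = V_mL / 1000.
V_L = 185 / 1000 = 0.185 L
M = n / V_L = 0.652 / 0.185
M = 3.52432432 mol/L, rounded to 4 dp:

3.5243 mol/L


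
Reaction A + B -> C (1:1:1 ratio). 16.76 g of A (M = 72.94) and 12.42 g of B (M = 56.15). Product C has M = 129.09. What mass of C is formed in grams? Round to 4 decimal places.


Find moles of each reactant; the smaller value is the limiting reagent in a 1:1:1 reaction, so moles_C equals moles of the limiter.
n_A = mass_A / M_A = 16.76 / 72.94 = 0.229778 mol
n_B = mass_B / M_B = 12.42 / 56.15 = 0.221193 mol
Limiting reagent: B (smaller), n_limiting = 0.221193 mol
mass_C = n_limiting * M_C = 0.221193 * 129.09
mass_C = 28.55380437 g, rounded to 4 dp:

28.5538 g


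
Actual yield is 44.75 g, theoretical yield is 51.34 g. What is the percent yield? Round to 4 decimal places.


% yield = 100 * actual / theoretical
% yield = 100 * 44.75 / 51.34
% yield = 87.16400467 %, rounded to 4 dp:

87.1640 %


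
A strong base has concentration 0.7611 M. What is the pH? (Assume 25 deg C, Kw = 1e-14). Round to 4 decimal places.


A strong base dissociates completely, so [OH-] equals the given concentration.
pOH = -log10([OH-]) = -log10(0.7611) = 0.118558
pH = 14 - pOH = 14 - 0.118558
pH = 13.881442, rounded to 4 dp:

13.8814


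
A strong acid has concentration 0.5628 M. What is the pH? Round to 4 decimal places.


A strong acid dissociates completely, so [H+] equals the given concentration.
pH = -log10([H+]) = -log10(0.5628)
pH = 0.24964591, rounded to 4 dp:

0.2496


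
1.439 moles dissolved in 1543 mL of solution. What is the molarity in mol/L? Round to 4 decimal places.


Convert volume to liters: V_L = V_mL / 1000.
V_L = 1543 / 1000 = 1.543 L
M = n / V_L = 1.439 / 1.543
M = 0.93259883 mol/L, rounded to 4 dp:

0.9326 mol/L


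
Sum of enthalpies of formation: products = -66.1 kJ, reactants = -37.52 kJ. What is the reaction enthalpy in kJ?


dH_rxn = sum(dH_f products) - sum(dH_f reactants)
dH_rxn = -66.1 - (-37.52)
dH_rxn = -28.58 kJ:

-28.58 kJ


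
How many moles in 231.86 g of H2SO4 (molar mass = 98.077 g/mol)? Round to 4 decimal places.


n = mass / M
n = 231.86 / 98.077
n = 2.36406089 mol, rounded to 4 dp:

2.3641 mol


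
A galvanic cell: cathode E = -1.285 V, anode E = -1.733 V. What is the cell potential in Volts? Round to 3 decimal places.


Standard cell potential: E_cell = E_cathode - E_anode.
E_cell = -1.285 - (-1.733)
E_cell = 0.448 V, rounded to 3 dp:

0.448 V


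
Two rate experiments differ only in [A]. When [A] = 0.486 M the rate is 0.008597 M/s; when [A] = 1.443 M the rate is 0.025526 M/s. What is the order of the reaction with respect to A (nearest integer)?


Rate is proportional to [A]^n, so rate2/rate1 = ([A]2/[A]1)^n. Take logs to solve for n.
rate2/rate1 = 0.025526 / 0.008597 = 2.9692
[A]2/[A]1 = 1.443 / 0.486 = 2.9691
n = ln(2.9692) / ln(2.9691) = 1.0
Nearest integer order:

1


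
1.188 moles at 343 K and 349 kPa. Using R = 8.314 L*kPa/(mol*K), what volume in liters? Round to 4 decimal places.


PV = nRT, solve for V = nRT / P.
nRT = 1.188 * 8.314 * 343 = 3387.822
V = 3387.822 / 349
V = 9.70722636 L, rounded to 4 dp:

9.7072 L


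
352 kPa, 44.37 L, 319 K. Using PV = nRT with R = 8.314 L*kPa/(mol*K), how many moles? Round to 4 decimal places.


PV = nRT, solve for n = PV / (RT).
PV = 352 * 44.37 = 15618.24
RT = 8.314 * 319 = 2652.166
n = 15618.24 / 2652.166
n = 5.88886216 mol, rounded to 4 dp:

5.8889 mol


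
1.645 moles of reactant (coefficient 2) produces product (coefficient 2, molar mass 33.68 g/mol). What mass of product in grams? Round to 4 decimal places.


Use the coefficient ratio to convert reactant moles to product moles, then multiply by the product's molar mass.
moles_P = moles_R * (coeff_P / coeff_R) = 1.645 * (2/2) = 1.645
mass_P = moles_P * M_P = 1.645 * 33.68
mass_P = 55.4036 g, rounded to 4 dp:

55.4036 g


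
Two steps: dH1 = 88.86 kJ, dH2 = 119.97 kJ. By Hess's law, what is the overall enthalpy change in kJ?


Hess's law: enthalpy is a state function, so add the step enthalpies.
dH_total = dH1 + dH2 = 88.86 + (119.97)
dH_total = 208.83 kJ:

208.83 kJ


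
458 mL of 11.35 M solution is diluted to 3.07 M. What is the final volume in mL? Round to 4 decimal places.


Dilution: M1*V1 = M2*V2, solve for V2.
V2 = M1*V1 / M2
V2 = 11.35 * 458 / 3.07
V2 = 5198.3 / 3.07
V2 = 1693.25732899 mL, rounded to 4 dp:

1693.2573 mL


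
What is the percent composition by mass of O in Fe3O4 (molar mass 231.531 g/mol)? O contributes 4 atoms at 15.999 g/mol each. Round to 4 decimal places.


pct = 100 * (n_elem * M_elem) / M_total
mass_contribution = 4 * 15.999 = 63.996 g/mol
pct = 100 * 63.996 / 231.531
pct = 27.64035917 %, rounded to 4 dp:

27.6404 %


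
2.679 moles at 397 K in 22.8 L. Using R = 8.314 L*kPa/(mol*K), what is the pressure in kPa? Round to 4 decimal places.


PV = nRT, solve for P = nRT / V.
nRT = 2.679 * 8.314 * 397 = 8842.4628
P = 8842.4628 / 22.8
P = 387.82731579 kPa, rounded to 4 dp:

387.8273 kPa


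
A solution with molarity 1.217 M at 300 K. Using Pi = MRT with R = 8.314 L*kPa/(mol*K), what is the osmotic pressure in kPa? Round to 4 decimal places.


Osmotic pressure (van't Hoff): Pi = M*R*T.
RT = 8.314 * 300 = 2494.2
Pi = 1.217 * 2494.2
Pi = 3035.4414 kPa, rounded to 4 dp:

3035.4414 kPa


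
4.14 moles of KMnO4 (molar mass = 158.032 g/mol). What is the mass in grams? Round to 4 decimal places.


mass = n * M
mass = 4.14 * 158.032
mass = 654.25248 g, rounded to 4 dp:

654.2525 g


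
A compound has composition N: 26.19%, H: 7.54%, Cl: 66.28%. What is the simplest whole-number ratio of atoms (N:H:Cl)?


Assume 100 g of compound, divide each mass% by atomic mass to get moles, then normalize by the smallest to get a raw atom ratio.
Moles per 100 g: N: 26.19/14.007 = 1.8698, H: 7.54/1.008 = 7.4802, Cl: 66.28/35.453 = 1.8695
Raw ratio (divide by min = 1.8695): N: 1.0, H: 4.001, Cl: 1.0
Multiply by 1 to clear fractions: N: 1.0 ~= 1, H: 4.001 ~= 4, Cl: 1.0 ~= 1
Reduce by GCD to get the simplest whole-number ratio:

1:4:1


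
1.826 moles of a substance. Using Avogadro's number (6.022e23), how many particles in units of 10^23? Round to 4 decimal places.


N = n * NA, then divide by 1e23 for the requested units.
N / 1e23 = n * 6.022
N / 1e23 = 1.826 * 6.022
N / 1e23 = 10.996172, rounded to 4 dp:

10.9962


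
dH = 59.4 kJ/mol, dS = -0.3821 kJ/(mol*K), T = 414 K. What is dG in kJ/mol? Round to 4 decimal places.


Gibbs: dG = dH - T*dS (consistent units, dS already in kJ/(mol*K)).
T*dS = 414 * -0.3821 = -158.1894
dG = 59.4 - (-158.1894)
dG = 217.5894 kJ/mol, rounded to 4 dp:

217.5894 kJ/mol


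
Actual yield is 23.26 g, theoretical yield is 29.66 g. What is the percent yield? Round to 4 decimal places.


% yield = 100 * actual / theoretical
% yield = 100 * 23.26 / 29.66
% yield = 78.42211733 %, rounded to 4 dp:

78.4221 %


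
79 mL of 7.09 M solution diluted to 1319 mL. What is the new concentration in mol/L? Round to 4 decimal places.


Dilution: M1*V1 = M2*V2, solve for M2.
M2 = M1*V1 / V2
M2 = 7.09 * 79 / 1319
M2 = 560.11 / 1319
M2 = 0.42464746 mol/L, rounded to 4 dp:

0.4246 mol/L


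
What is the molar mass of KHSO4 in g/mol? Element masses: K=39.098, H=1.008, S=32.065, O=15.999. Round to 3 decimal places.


M = sum(count * atomic_mass) over atoms.
M = 1*39.098 + 1*1.008 + 1*32.065 + 4*15.999
M = 39.098 + 1.008 + 32.065 + 63.996
M = 136.167 g/mol, rounded to 3 dp:

136.167 g/mol


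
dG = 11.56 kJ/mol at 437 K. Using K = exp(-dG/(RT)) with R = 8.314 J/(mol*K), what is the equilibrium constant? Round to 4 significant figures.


dG is in kJ/mol; multiply by 1000 to match R in J/(mol*K).
RT = 8.314 * 437 = 3633.218 J/mol
exponent = -dG*1000 / (RT) = -(11.56*1000) / 3633.218 = -3.18175237
K = exp(-3.18175237)
K = 0.041512845, rounded to 4 significant figures:

0.04151


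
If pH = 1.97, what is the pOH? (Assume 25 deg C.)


At 25 deg C, pH + pOH = 14.
pOH = 14 - pH = 14 - 1.97
pOH = 12.03:

12.03


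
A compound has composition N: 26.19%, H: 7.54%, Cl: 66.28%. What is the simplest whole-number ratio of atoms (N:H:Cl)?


Assume 100 g of compound, divide each mass% by atomic mass to get moles, then normalize by the smallest to get a raw atom ratio.
Moles per 100 g: N: 26.19/14.007 = 1.8698, H: 7.54/1.008 = 7.4802, Cl: 66.28/35.453 = 1.8695
Raw ratio (divide by min = 1.8695): N: 1.0, H: 4.001, Cl: 1.0
Multiply by 1 to clear fractions: N: 1.0 ~= 1, H: 4.001 ~= 4, Cl: 1.0 ~= 1
Reduce by GCD to get the simplest whole-number ratio:

1:4:1


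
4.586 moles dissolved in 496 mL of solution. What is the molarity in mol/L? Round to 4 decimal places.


Convert volume to liters: V_L = V_mL / 1000.
V_L = 496 / 1000 = 0.496 L
M = n / V_L = 4.586 / 0.496
M = 9.24596774 mol/L, rounded to 4 dp:

9.2460 mol/L


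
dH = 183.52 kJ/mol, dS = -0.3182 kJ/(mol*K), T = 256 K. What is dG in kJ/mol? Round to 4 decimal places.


Gibbs: dG = dH - T*dS (consistent units, dS already in kJ/(mol*K)).
T*dS = 256 * -0.3182 = -81.4592
dG = 183.52 - (-81.4592)
dG = 264.9792 kJ/mol, rounded to 4 dp:

264.9792 kJ/mol


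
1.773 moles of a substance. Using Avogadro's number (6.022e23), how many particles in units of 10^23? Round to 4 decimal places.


N = n * NA, then divide by 1e23 for the requested units.
N / 1e23 = n * 6.022
N / 1e23 = 1.773 * 6.022
N / 1e23 = 10.677006, rounded to 4 dp:

10.6770


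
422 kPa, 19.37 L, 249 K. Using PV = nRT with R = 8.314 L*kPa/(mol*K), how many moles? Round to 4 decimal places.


PV = nRT, solve for n = PV / (RT).
PV = 422 * 19.37 = 8174.14
RT = 8.314 * 249 = 2070.186
n = 8174.14 / 2070.186
n = 3.94850511 mol, rounded to 4 dp:

3.9485 mol


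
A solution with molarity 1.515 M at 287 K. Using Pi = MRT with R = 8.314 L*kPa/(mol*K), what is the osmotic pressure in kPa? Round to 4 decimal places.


Osmotic pressure (van't Hoff): Pi = M*R*T.
RT = 8.314 * 287 = 2386.118
Pi = 1.515 * 2386.118
Pi = 3614.96877 kPa, rounded to 4 dp:

3614.9688 kPa


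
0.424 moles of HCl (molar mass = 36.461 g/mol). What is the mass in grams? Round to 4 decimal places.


mass = n * M
mass = 0.424 * 36.461
mass = 15.459464 g, rounded to 4 dp:

15.4595 g


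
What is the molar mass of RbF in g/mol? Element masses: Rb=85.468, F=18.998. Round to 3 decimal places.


M = sum(count * atomic_mass) over atoms.
M = 1*85.468 + 1*18.998
M = 85.468 + 18.998
M = 104.466 g/mol, rounded to 3 dp:

104.466 g/mol


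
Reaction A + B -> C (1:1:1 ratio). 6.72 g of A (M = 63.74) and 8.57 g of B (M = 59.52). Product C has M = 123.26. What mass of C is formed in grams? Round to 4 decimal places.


Find moles of each reactant; the smaller value is the limiting reagent in a 1:1:1 reaction, so moles_C equals moles of the limiter.
n_A = mass_A / M_A = 6.72 / 63.74 = 0.105428 mol
n_B = mass_B / M_B = 8.57 / 59.52 = 0.143985 mol
Limiting reagent: A (smaller), n_limiting = 0.105428 mol
mass_C = n_limiting * M_C = 0.105428 * 123.26
mass_C = 12.99505528 g, rounded to 4 dp:

12.9951 g


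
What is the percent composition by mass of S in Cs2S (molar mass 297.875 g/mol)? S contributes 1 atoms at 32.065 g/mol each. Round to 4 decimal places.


pct = 100 * (n_elem * M_elem) / M_total
mass_contribution = 1 * 32.065 = 32.065 g/mol
pct = 100 * 32.065 / 297.875
pct = 10.76458246 %, rounded to 4 dp:

10.7646 %


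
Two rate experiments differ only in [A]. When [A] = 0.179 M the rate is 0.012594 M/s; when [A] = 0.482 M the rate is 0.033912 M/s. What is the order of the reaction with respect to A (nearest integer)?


Rate is proportional to [A]^n, so rate2/rate1 = ([A]2/[A]1)^n. Take logs to solve for n.
rate2/rate1 = 0.033912 / 0.012594 = 2.6927
[A]2/[A]1 = 0.482 / 0.179 = 2.6927
n = ln(2.6927) / ln(2.6927) = 1.0
Nearest integer order:

1


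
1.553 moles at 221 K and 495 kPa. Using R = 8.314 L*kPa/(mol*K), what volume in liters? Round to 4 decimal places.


PV = nRT, solve for V = nRT / P.
nRT = 1.553 * 8.314 * 221 = 2853.4729
V = 2853.4729 / 495
V = 5.76459172 L, rounded to 4 dp:

5.7646 L


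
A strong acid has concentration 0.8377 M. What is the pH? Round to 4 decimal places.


A strong acid dissociates completely, so [H+] equals the given concentration.
pH = -log10([H+]) = -log10(0.8377)
pH = 0.07691148, rounded to 4 dp:

0.0769


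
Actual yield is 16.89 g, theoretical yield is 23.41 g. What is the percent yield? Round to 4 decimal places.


% yield = 100 * actual / theoretical
% yield = 100 * 16.89 / 23.41
% yield = 72.14865442 %, rounded to 4 dp:

72.1487 %


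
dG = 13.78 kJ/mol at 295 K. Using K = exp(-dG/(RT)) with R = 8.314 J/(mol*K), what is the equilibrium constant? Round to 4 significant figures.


dG is in kJ/mol; multiply by 1000 to match R in J/(mol*K).
RT = 8.314 * 295 = 2452.63 J/mol
exponent = -dG*1000 / (RT) = -(13.78*1000) / 2452.63 = -5.61845855
K = exp(-5.61845855)
K = 0.0036302326, rounded to 4 significant figures:

0.003630


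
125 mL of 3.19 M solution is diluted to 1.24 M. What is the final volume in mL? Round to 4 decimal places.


Dilution: M1*V1 = M2*V2, solve for V2.
V2 = M1*V1 / M2
V2 = 3.19 * 125 / 1.24
V2 = 398.75 / 1.24
V2 = 321.57258065 mL, rounded to 4 dp:

321.5726 mL


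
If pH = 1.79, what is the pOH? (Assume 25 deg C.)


At 25 deg C, pH + pOH = 14.
pOH = 14 - pH = 14 - 1.79
pOH = 12.21:

12.21


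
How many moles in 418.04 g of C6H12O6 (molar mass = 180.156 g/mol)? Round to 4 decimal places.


n = mass / M
n = 418.04 / 180.156
n = 2.3204334 mol, rounded to 4 dp:

2.3204 mol


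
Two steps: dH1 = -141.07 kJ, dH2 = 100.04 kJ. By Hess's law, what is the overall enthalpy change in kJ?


Hess's law: enthalpy is a state function, so add the step enthalpies.
dH_total = dH1 + dH2 = -141.07 + (100.04)
dH_total = -41.03 kJ:

-41.03 kJ
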